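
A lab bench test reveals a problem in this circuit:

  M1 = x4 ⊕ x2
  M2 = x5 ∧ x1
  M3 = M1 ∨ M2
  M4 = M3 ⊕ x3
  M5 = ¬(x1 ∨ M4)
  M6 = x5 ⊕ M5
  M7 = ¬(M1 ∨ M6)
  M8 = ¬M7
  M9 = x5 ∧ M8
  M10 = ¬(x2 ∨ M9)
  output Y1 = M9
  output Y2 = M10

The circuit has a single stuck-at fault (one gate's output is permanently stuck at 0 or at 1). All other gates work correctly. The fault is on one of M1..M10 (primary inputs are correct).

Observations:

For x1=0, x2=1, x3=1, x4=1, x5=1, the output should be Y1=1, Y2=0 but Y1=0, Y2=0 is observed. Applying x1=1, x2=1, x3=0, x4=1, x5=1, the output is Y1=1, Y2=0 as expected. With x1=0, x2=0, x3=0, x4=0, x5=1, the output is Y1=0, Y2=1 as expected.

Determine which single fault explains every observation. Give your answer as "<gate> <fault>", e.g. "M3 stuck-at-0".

M4 stuck-at-0

Fault-free values for test 1 (x1=0, x2=1, x3=1, x4=1, x5=1): M1=0, M2=0, M3=0, M4=1, M5=0, M6=1, M7=0, M8=1, M9=1, M10=0, giving Y1=1, Y2=0. Observed Y1=0, Y2=0.
Test 1: faults giving observed Y1=0, Y2=0 are {M2 stuck-at-1, M3 stuck-at-1, M4 stuck-at-0, M5 stuck-at-1, M6 stuck-at-0, M7 stuck-at-1, M8 stuck-at-0, M9 stuck-at-0}.
Test 2 (x1=1, x2=1, x3=0, x4=1, x5=1): fault-free M1=0, M2=1, M3=1, M4=1, M5=0, M6=1, M7=0, M8=1, M9=1, M10=0 → Y1=1, Y2=0; observed Y1=1, Y2=0. Eliminates M5 stuck-at-1, M6 stuck-at-0, M7 stuck-at-1, M8 stuck-at-0, M9 stuck-at-0.
Test 3 (x1=0, x2=0, x3=0, x4=0, x5=1): fault-free M1=0, M2=0, M3=0, M4=0, M5=1, M6=0, M7=1, M8=0, M9=0, M10=1 → Y1=0, Y2=1; observed Y1=0, Y2=1. Eliminates M2 stuck-at-1, M3 stuck-at-1.
Only M4 stuck-at-0 is consistent with every test.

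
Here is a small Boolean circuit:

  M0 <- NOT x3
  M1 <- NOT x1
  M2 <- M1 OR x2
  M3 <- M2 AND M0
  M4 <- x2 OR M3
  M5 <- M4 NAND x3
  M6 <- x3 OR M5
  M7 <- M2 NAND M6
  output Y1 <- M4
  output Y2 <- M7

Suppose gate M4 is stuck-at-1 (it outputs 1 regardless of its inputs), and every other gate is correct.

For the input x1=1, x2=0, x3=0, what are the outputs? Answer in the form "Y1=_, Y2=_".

Propagate with M4 forced: M0=1, M1=0, M2=0, M3=0, M4=1 [stuck-at-1], M5=1, M6=1, M7=1.
So the outputs are Y1=1, Y2=1. (Without the fault they would be Y1=0, Y2=1.)

Y1=1, Y2=1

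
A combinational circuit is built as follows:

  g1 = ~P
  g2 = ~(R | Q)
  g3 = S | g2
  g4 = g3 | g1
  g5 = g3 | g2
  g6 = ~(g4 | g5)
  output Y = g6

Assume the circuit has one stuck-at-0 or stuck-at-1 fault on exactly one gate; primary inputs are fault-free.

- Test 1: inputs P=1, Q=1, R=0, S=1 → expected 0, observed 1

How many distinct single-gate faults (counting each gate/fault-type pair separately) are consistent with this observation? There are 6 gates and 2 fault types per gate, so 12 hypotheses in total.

Fault-free: g1=0, g2=0, g3=1, g4=1, g5=1, g6=0 → 0. Observed 1.
  g1 stuck-at-0: output 0 ✗
  g1 stuck-at-1: output 0 ✗
  g2 stuck-at-0: output 0 ✗
  g2 stuck-at-1: output 0 ✗
  g3 stuck-at-0: output 1 ✓
  g3 stuck-at-1: output 0 ✗
  g4 stuck-at-0: output 0 ✗
  g4 stuck-at-1: output 0 ✗
  g5 stuck-at-0: output 0 ✗
  g5 stuck-at-1: output 0 ✗
  g6 stuck-at-0: output 0 ✗
  g6 stuck-at-1: output 1 ✓
Consistent faults: {g3 stuck-at-0, g6 stuck-at-1} — 2 in all.

2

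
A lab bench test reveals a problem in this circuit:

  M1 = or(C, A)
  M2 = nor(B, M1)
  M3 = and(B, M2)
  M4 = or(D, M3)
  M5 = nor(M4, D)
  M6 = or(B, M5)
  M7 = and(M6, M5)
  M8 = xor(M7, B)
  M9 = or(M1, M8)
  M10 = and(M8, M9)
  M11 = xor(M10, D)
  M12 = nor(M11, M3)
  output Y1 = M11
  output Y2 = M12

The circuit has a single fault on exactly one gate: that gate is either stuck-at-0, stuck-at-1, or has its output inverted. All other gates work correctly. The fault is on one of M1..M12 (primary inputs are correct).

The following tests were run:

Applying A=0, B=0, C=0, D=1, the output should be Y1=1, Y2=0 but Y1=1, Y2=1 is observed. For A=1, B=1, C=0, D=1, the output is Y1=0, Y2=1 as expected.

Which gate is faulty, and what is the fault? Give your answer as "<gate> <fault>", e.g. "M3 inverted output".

M12 stuck-at-1

Fault-free values for test 1 (A=0, B=0, C=0, D=1): M1=0, M2=1, M3=0, M4=1, M5=0, M6=0, M7=0, M8=0, M9=0, M10=0, M11=1, M12=0, giving Y1=1, Y2=0. Observed Y1=1, Y2=1.
Test 1: faults giving observed Y1=1, Y2=1 are {M12 stuck-at-1, M12 inverted output}.
Test 2 (A=1, B=1, C=0, D=1): fault-free M1=1, M2=0, M3=0, M4=1, M5=0, M6=1, M7=0, M8=1, M9=1, M10=1, M11=0, M12=1 → Y1=0, Y2=1; observed Y1=0, Y2=1. Eliminates M12 inverted output.
Only M12 stuck-at-1 is consistent with every test.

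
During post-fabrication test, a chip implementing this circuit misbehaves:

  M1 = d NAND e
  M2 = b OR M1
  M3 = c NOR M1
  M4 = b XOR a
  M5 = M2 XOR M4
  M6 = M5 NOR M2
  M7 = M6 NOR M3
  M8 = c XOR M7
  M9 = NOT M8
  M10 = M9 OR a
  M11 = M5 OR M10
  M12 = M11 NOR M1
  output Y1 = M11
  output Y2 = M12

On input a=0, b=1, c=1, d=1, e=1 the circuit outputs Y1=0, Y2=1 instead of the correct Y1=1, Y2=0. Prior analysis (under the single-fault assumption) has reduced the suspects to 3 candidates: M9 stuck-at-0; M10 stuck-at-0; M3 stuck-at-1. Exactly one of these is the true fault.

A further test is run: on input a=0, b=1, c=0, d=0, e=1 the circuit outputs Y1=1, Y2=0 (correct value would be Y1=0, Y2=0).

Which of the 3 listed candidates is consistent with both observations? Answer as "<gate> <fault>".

M3 stuck-at-1

Evaluate each candidate on input a=0, b=1, c=0, d=0, e=1:
  M9 stuck-at-0: M1=1, M2=1, M3=0, M4=1, M5=0, M6=0, M7=1, M8=1, M9=0 [stuck-at-0], M10=0, M11=0, M12=0 → Y1=0, Y2=0 — eliminated
  M10 stuck-at-0: M1=1, M2=1, M3=0, M4=1, M5=0, M6=0, M7=1, M8=1, M9=0, M10=0 [stuck-at-0], M11=0, M12=0 → Y1=0, Y2=0 — eliminated
  M3 stuck-at-1: M1=1, M2=1, M3=1 [stuck-at-1], M4=1, M5=0, M6=0, M7=0, M8=0, M9=1, M10=1, M11=1, M12=0 → Y1=1, Y2=0 — matches
Only M3 stuck-at-1 reproduces the observed Y1=1, Y2=0.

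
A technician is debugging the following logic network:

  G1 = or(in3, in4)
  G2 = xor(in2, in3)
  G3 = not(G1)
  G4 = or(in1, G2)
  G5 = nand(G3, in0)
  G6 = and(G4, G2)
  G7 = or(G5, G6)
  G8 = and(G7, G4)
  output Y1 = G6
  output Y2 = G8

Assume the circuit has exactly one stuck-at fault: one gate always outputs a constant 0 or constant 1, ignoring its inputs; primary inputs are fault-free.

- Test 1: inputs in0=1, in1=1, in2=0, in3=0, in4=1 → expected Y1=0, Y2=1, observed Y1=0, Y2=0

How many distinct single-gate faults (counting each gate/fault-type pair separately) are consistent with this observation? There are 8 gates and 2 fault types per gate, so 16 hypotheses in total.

6

Fault-free: G1=1, G2=0, G3=0, G4=1, G5=1, G6=0, G7=1, G8=1 → Y1=0, Y2=1. Observed Y1=0, Y2=0.
  G1: stuck-at-0 ✓; others ✗
  G2: none of the 2 fault types match ✗
  G3: stuck-at-1 ✓; others ✗
  G4: stuck-at-0 ✓; others ✗
  G5: stuck-at-0 ✓; others ✗
  G6: none of the 2 fault types match ✗
  G7: stuck-at-0 ✓; others ✗
  G8: stuck-at-0 ✓; others ✗
Consistent faults: {G1 stuck-at-0, G3 stuck-at-1, G4 stuck-at-0, G5 stuck-at-0, G7 stuck-at-0, G8 stuck-at-0} — 6 in all.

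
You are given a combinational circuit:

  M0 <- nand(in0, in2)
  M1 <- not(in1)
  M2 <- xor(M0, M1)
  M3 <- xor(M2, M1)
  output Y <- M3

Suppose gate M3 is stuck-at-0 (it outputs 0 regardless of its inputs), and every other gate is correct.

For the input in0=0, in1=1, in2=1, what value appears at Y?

Propagate with M3 forced: M0=1, M1=0, M2=1, M3=0 [stuck-at-0].
So Y = 0. (Without the fault it would be 1.)

0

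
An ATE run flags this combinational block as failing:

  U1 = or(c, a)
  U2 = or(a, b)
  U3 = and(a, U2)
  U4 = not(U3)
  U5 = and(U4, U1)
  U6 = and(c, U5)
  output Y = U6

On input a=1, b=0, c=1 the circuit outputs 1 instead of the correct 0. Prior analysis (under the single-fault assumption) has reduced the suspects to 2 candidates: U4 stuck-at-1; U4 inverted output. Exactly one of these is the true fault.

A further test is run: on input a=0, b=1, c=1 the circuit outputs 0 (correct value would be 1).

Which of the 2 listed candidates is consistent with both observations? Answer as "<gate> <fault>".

Evaluate each candidate on input a=0, b=1, c=1:
  U4 stuck-at-1: U1=1, U2=1, U3=0, U4=1 [stuck-at-1], U5=1, U6=1 → 1 — eliminated
  U4 inverted output: U1=1, U2=1, U3=0, U4=0 [inverted output], U5=0, U6=0 → 0 — matches
Only U4 inverted output reproduces the observed 0.

U4 inverted output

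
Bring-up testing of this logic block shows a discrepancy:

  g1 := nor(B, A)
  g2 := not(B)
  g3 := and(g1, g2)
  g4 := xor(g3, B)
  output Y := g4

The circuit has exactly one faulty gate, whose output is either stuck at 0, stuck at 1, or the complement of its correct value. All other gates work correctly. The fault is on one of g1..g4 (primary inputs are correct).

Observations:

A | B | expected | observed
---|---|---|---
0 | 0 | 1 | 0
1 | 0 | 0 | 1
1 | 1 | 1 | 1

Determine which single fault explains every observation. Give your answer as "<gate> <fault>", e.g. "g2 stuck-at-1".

Fault-free values for test 1 (A=0, B=0): g1=1, g2=1, g3=1, g4=1, giving Y=1. Observed 0.
Test 1: faults giving observed 0 are {g1 stuck-at-0, g1 inverted output, g2 stuck-at-0, g2 inverted output, g3 stuck-at-0, g3 inverted output, g4 stuck-at-0, g4 inverted output}.
Test 2 (A=1, B=0): fault-free g1=0, g2=1, g3=0, g4=0 → 0; observed 1. Eliminates g1 stuck-at-0, g2 stuck-at-0, g2 inverted output, g3 stuck-at-0, g4 stuck-at-0.
Test 3 (A=1, B=1): fault-free g1=0, g2=0, g3=0, g4=1 → 1; observed 1. Eliminates g3 inverted output, g4 inverted output.
Only g1 inverted output is consistent with every test.

g1 inverted output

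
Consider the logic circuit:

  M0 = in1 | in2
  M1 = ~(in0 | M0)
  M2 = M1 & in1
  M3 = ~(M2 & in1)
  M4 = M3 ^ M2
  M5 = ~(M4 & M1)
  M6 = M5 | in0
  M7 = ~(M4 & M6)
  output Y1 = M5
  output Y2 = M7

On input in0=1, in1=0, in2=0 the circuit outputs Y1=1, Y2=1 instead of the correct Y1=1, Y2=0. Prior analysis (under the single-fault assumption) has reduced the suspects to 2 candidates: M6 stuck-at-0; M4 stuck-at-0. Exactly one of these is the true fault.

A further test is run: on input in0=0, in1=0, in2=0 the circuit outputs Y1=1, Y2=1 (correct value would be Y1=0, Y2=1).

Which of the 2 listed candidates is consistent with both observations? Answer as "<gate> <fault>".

M4 stuck-at-0

Evaluate each candidate on input in0=0, in1=0, in2=0:
  M6 stuck-at-0: M0=0, M1=1, M2=0, M3=1, M4=1, M5=0, M6=0 [stuck-at-0], M7=1 → Y1=0, Y2=1 — eliminated
  M4 stuck-at-0: M0=0, M1=1, M2=0, M3=1, M4=0 [stuck-at-0], M5=1, M6=1, M7=1 → Y1=1, Y2=1 — matches
Only M4 stuck-at-0 reproduces the observed Y1=1, Y2=1.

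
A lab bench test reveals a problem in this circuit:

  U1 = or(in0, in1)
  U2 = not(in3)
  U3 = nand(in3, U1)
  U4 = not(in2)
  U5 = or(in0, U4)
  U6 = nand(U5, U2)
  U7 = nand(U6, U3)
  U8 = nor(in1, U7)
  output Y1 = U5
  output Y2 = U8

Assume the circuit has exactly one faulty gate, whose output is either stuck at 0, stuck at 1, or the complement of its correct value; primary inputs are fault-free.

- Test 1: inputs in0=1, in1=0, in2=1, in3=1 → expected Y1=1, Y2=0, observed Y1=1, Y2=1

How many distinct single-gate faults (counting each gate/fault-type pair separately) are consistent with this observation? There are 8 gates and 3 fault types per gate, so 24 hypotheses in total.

8

Fault-free: U1=1, U2=0, U3=0, U4=0, U5=1, U6=1, U7=1, U8=0 → Y1=1, Y2=0. Observed Y1=1, Y2=1.
  U1: stuck-at-0, inverted output ✓; others ✗
  U2: none of the 3 fault types match ✗
  U3: stuck-at-1, inverted output ✓; others ✗
  U4: none of the 3 fault types match ✗
  U5: none of the 3 fault types match ✗
  U6: none of the 3 fault types match ✗
  U7: stuck-at-0, inverted output ✓; others ✗
  U8: stuck-at-1, inverted output ✓; others ✗
Consistent faults: {U1 stuck-at-0, U1 inverted output, U3 stuck-at-1, U3 inverted output, U7 stuck-at-0, U7 inverted output, U8 stuck-at-1, U8 inverted output} — 8 in all.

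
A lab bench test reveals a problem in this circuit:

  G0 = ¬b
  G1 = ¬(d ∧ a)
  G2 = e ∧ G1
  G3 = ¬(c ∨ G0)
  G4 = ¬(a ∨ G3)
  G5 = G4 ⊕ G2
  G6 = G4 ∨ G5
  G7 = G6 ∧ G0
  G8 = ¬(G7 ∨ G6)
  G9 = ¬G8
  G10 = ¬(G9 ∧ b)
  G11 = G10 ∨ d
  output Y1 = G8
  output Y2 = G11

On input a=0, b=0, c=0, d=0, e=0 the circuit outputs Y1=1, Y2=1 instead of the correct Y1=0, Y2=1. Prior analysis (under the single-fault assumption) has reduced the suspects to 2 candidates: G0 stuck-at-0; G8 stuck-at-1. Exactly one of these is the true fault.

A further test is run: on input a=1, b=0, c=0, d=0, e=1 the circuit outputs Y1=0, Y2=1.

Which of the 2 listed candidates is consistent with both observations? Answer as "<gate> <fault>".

G0 stuck-at-0

Evaluate each candidate on input a=1, b=0, c=0, d=0, e=1:
  G0 stuck-at-0: G0=0 [stuck-at-0], G1=1, G2=1, G3=1, G4=0, G5=1, G6=1, G7=0, G8=0, G9=1, G10=1, G11=1 → Y1=0, Y2=1 — matches
  G8 stuck-at-1: G0=1, G1=1, G2=1, G3=0, G4=0, G5=1, G6=1, G7=1, G8=1 [stuck-at-1], G9=0, G10=1, G11=1 → Y1=1, Y2=1 — eliminated
Only G0 stuck-at-0 reproduces the observed Y1=0, Y2=1.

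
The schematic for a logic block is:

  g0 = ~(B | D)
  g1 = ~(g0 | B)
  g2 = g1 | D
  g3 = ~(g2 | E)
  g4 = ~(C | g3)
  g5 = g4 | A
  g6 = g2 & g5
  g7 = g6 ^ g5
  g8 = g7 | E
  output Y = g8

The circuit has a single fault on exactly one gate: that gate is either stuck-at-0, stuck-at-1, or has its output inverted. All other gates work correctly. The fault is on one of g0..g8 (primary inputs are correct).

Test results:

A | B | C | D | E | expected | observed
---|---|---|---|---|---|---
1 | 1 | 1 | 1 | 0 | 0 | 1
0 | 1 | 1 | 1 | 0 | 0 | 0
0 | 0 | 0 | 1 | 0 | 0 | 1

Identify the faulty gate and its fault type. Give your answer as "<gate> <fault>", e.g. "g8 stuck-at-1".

Fault-free values for test 1 (A=1, B=1, C=1, D=1, E=0): g0=0, g1=0, g2=1, g3=0, g4=0, g5=1, g6=1, g7=0, g8=0, giving Y=0. Observed 1.
Test 1: faults giving observed 1 are {g2 stuck-at-0, g2 inverted output, g6 stuck-at-0, g6 inverted output, g7 stuck-at-1, g7 inverted output, g8 stuck-at-1, g8 inverted output}.
Test 2 (A=0, B=1, C=1, D=1, E=0): fault-free g0=0, g1=0, g2=1, g3=0, g4=0, g5=0, g6=0, g7=0, g8=0 → 0; observed 0. Eliminates g6 inverted output, g7 stuck-at-1, g7 inverted output, g8 stuck-at-1, g8 inverted output.
Test 3 (A=0, B=0, C=0, D=1, E=0): fault-free g0=0, g1=1, g2=1, g3=0, g4=1, g5=1, g6=1, g7=0, g8=0 → 0; observed 1. Eliminates g2 stuck-at-0, g2 inverted output.
Only g6 stuck-at-0 is consistent with every test.

g6 stuck-at-0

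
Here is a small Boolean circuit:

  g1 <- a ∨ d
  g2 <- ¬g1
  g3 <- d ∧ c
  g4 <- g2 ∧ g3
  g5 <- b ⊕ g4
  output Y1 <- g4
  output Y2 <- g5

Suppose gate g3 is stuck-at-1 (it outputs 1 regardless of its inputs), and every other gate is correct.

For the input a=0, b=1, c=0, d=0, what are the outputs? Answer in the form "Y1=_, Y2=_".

Propagate with g3 forced: g1=0, g2=1, g3=1 [stuck-at-1], g4=1, g5=0.
So the outputs are Y1=1, Y2=0. (Without the fault they would be Y1=0, Y2=1.)

Y1=1, Y2=0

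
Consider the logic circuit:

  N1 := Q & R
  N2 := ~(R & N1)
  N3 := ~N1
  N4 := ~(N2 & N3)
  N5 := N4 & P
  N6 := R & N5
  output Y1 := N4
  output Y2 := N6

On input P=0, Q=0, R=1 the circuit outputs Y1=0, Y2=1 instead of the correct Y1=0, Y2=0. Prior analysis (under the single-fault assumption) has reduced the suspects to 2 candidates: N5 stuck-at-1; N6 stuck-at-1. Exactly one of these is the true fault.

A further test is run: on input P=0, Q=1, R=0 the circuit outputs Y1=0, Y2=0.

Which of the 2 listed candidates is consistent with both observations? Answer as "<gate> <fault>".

N5 stuck-at-1

Evaluate each candidate on input P=0, Q=1, R=0:
  N5 stuck-at-1: N1=0, N2=1, N3=1, N4=0, N5=1 [stuck-at-1], N6=0 → Y1=0, Y2=0 — matches
  N6 stuck-at-1: N1=0, N2=1, N3=1, N4=0, N5=0, N6=1 [stuck-at-1] → Y1=0, Y2=1 — eliminated
Only N5 stuck-at-1 reproduces the observed Y1=0, Y2=0.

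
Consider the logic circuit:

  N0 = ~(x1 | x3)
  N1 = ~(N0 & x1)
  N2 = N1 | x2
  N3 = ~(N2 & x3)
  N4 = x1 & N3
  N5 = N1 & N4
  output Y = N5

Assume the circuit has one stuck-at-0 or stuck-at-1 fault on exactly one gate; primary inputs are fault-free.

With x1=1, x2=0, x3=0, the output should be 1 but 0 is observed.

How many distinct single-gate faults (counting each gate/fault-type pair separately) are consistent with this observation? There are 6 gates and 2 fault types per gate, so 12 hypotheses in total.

5

Fault-free: N0=0, N1=1, N2=1, N3=1, N4=1, N5=1 → 1. Observed 0.
  N0 stuck-at-0: output 1 ✗
  N0 stuck-at-1: output 0 ✓
  N1 stuck-at-0: output 0 ✓
  N1 stuck-at-1: output 1 ✗
  N2 stuck-at-0: output 1 ✗
  N2 stuck-at-1: output 1 ✗
  N3 stuck-at-0: output 0 ✓
  N3 stuck-at-1: output 1 ✗
  N4 stuck-at-0: output 0 ✓
  N4 stuck-at-1: output 1 ✗
  N5 stuck-at-0: output 0 ✓
  N5 stuck-at-1: output 1 ✗
Consistent faults: {N0 stuck-at-1, N1 stuck-at-0, N3 stuck-at-0, N4 stuck-at-0, N5 stuck-at-0} — 5 in all.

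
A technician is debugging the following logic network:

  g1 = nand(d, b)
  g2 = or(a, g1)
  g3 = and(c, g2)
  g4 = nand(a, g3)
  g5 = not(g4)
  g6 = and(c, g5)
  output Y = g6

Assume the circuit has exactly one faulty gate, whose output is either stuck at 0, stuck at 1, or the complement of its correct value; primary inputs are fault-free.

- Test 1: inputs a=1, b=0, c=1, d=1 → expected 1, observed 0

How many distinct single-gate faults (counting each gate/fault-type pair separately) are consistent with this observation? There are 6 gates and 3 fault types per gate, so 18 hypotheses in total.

Fault-free: g1=1, g2=1, g3=1, g4=0, g5=1, g6=1 → 1. Observed 0.
  g1: none of the 3 fault types match ✗
  g2: stuck-at-0, inverted output ✓; others ✗
  g3: stuck-at-0, inverted output ✓; others ✗
  g4: stuck-at-1, inverted output ✓; others ✗
  g5: stuck-at-0, inverted output ✓; others ✗
  g6: stuck-at-0, inverted output ✓; others ✗
Consistent faults: {g2 stuck-at-0, g2 inverted output, g3 stuck-at-0, g3 inverted output, g4 stuck-at-1, g4 inverted output, g5 stuck-at-0, g5 inverted output, g6 stuck-at-0, g6 inverted output} — 10 in all.

10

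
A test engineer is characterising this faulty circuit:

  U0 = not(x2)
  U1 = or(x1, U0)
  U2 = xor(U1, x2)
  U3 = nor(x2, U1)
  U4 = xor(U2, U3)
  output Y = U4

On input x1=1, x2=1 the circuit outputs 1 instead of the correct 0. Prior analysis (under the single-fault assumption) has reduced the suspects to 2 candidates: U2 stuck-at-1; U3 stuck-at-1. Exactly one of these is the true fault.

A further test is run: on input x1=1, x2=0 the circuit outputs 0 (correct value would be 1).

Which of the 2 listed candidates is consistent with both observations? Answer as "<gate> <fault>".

U3 stuck-at-1

Evaluate each candidate on input x1=1, x2=0:
  U2 stuck-at-1: U0=1, U1=1, U2=1 [stuck-at-1], U3=0, U4=1 → 1 — eliminated
  U3 stuck-at-1: U0=1, U1=1, U2=1, U3=1 [stuck-at-1], U4=0 → 0 — matches
Only U3 stuck-at-1 reproduces the observed 0.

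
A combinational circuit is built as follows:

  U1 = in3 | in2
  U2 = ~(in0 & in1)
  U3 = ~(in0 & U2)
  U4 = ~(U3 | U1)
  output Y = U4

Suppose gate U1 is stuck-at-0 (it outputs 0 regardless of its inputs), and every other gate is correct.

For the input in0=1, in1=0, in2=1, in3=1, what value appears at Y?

Propagate with U1 forced: U1=0 [stuck-at-0], U2=1, U3=0, U4=1.
So Y = 1. (Without the fault it would be 0.)

1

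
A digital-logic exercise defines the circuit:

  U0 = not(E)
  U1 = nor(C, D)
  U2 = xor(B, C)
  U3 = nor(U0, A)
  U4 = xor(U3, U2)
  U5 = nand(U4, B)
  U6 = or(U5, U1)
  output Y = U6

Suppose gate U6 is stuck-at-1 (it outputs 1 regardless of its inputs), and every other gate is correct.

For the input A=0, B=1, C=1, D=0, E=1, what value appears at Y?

Propagate with U6 forced: U0=0, U1=0, U2=0, U3=1, U4=1, U5=0, U6=1 [stuck-at-1].
So Y = 1. (Without the fault it would be 0.)

1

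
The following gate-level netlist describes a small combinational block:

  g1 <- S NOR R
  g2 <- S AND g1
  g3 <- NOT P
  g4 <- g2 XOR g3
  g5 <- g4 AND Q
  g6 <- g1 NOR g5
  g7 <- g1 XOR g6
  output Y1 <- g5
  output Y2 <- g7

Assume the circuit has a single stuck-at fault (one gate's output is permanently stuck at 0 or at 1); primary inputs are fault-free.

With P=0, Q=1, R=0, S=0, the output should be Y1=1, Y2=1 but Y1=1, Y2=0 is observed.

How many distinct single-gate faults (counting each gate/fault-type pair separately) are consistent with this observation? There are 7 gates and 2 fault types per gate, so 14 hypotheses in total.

3

Fault-free: g1=1, g2=0, g3=1, g4=1, g5=1, g6=0, g7=1 → Y1=1, Y2=1. Observed Y1=1, Y2=0.
  g1 stuck-at-0: output Y1=1, Y2=0 ✓
  g1 stuck-at-1: output Y1=1, Y2=1 ✗
  g2 stuck-at-0: output Y1=1, Y2=1 ✗
  g2 stuck-at-1: output Y1=0, Y2=1 ✗
  g3 stuck-at-0: output Y1=0, Y2=1 ✗
  g3 stuck-at-1: output Y1=1, Y2=1 ✗
  g4 stuck-at-0: output Y1=0, Y2=1 ✗
  g4 stuck-at-1: output Y1=1, Y2=1 ✗
  g5 stuck-at-0: output Y1=0, Y2=1 ✗
  g5 stuck-at-1: output Y1=1, Y2=1 ✗
  g6 stuck-at-0: output Y1=1, Y2=1 ✗
  g6 stuck-at-1: output Y1=1, Y2=0 ✓
  g7 stuck-at-0: output Y1=1, Y2=0 ✓
  g7 stuck-at-1: output Y1=1, Y2=1 ✗
Consistent faults: {g1 stuck-at-0, g6 stuck-at-1, g7 stuck-at-0} — 3 in all.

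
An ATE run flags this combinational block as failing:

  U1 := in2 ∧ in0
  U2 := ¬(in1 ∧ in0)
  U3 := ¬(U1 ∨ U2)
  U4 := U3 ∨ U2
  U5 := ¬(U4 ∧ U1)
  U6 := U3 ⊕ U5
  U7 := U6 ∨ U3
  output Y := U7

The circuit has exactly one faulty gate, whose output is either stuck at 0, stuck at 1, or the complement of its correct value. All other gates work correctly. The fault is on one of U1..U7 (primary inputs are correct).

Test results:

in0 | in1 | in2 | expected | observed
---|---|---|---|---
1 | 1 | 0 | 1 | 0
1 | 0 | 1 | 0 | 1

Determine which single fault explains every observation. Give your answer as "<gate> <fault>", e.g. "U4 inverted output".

U7 inverted output

Fault-free values for test 1 (in0=1, in1=1, in2=0): U1=0, U2=0, U3=1, U4=1, U5=1, U6=0, U7=1, giving Y=1. Observed 0.
Test 1: faults giving observed 0 are {U7 stuck-at-0, U7 inverted output}.
Test 2 (in0=1, in1=0, in2=1): fault-free U1=1, U2=1, U3=0, U4=1, U5=0, U6=0, U7=0 → 0; observed 1. Eliminates U7 stuck-at-0.
Only U7 inverted output is consistent with every test.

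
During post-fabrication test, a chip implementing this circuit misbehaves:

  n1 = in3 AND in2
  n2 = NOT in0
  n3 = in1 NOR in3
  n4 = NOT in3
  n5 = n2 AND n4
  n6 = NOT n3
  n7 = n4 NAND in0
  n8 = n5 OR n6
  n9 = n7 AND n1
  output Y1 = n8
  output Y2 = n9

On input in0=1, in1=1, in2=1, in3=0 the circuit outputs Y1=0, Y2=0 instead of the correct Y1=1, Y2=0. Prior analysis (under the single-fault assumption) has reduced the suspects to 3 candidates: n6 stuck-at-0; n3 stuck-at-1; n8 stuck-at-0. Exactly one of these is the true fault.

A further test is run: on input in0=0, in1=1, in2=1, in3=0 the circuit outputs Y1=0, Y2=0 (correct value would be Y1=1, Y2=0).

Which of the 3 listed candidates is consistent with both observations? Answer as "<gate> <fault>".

n8 stuck-at-0

Evaluate each candidate on input in0=0, in1=1, in2=1, in3=0:
  n6 stuck-at-0: n1=0, n2=1, n3=0, n4=1, n5=1, n6=0 [stuck-at-0], n7=1, n8=1, n9=0 → Y1=1, Y2=0 — eliminated
  n3 stuck-at-1: n1=0, n2=1, n3=1 [stuck-at-1], n4=1, n5=1, n6=0, n7=1, n8=1, n9=0 → Y1=1, Y2=0 — eliminated
  n8 stuck-at-0: n1=0, n2=1, n3=0, n4=1, n5=1, n6=1, n7=1, n8=0 [stuck-at-0], n9=0 → Y1=0, Y2=0 — matches
Only n8 stuck-at-0 reproduces the observed Y1=0, Y2=0.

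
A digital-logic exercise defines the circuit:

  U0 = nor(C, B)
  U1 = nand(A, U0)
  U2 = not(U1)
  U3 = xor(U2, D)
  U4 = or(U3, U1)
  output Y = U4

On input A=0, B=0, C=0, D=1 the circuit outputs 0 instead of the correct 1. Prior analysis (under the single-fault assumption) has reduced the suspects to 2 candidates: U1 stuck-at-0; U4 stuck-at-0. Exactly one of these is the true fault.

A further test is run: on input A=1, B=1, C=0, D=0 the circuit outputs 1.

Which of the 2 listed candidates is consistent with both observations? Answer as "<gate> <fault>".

Evaluate each candidate on input A=1, B=1, C=0, D=0:
  U1 stuck-at-0: U0=0, U1=0 [stuck-at-0], U2=1, U3=1, U4=1 → 1 — matches
  U4 stuck-at-0: U0=0, U1=1, U2=0, U3=0, U4=0 [stuck-at-0] → 0 — eliminated
Only U1 stuck-at-0 reproduces the observed 1.

U1 stuck-at-0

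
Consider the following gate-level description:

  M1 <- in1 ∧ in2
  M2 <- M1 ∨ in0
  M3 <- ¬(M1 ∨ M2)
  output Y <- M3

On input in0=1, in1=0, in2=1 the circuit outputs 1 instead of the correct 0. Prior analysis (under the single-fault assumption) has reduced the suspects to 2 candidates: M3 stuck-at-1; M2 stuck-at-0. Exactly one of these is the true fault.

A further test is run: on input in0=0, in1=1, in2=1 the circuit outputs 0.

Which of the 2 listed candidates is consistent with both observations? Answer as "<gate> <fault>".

Evaluate each candidate on input in0=0, in1=1, in2=1:
  M3 stuck-at-1: M1=1, M2=1, M3=1 [stuck-at-1] → 1 — eliminated
  M2 stuck-at-0: M1=1, M2=0 [stuck-at-0], M3=0 → 0 — matches
Only M2 stuck-at-0 reproduces the observed 0.

M2 stuck-at-0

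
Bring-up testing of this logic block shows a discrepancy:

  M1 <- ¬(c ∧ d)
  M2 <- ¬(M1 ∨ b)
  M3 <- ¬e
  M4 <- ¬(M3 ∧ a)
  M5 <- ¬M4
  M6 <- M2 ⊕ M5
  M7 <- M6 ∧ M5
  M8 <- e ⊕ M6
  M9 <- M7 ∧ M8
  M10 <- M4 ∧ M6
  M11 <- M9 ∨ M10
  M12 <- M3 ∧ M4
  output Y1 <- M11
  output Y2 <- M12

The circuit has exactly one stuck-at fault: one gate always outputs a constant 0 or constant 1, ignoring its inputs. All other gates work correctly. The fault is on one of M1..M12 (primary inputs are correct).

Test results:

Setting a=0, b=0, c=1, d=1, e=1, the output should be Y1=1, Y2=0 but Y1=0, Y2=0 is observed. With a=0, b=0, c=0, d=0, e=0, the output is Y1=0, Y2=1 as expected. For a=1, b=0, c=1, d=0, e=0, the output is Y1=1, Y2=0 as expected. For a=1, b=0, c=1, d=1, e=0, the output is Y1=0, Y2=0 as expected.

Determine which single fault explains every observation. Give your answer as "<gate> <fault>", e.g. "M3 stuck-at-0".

Fault-free values for test 1 (a=0, b=0, c=1, d=1, e=1): M1=0, M2=1, M3=0, M4=1, M5=0, M6=1, M7=0, M8=0, M9=0, M10=1, M11=1, M12=0, giving Y1=1, Y2=0. Observed Y1=0, Y2=0.
Test 1: faults giving observed Y1=0, Y2=0 are {M1 stuck-at-1, M2 stuck-at-0, M4 stuck-at-0, M5 stuck-at-1, M6 stuck-at-0, M10 stuck-at-0, M11 stuck-at-0}.
Test 2 (a=0, b=0, c=0, d=0, e=0): fault-free M1=1, M2=0, M3=1, M4=1, M5=0, M6=0, M7=0, M8=0, M9=0, M10=0, M11=0, M12=1 → Y1=0, Y2=1; observed Y1=0, Y2=1. Eliminates M4 stuck-at-0, M5 stuck-at-1.
Test 3 (a=1, b=0, c=1, d=0, e=0): fault-free M1=1, M2=0, M3=1, M4=0, M5=1, M6=1, M7=1, M8=1, M9=1, M10=0, M11=1, M12=0 → Y1=1, Y2=0; observed Y1=1, Y2=0. Eliminates M6 stuck-at-0, M11 stuck-at-0.
Test 4 (a=1, b=0, c=1, d=1, e=0): fault-free M1=0, M2=1, M3=1, M4=0, M5=1, M6=0, M7=0, M8=0, M9=0, M10=0, M11=0, M12=0 → Y1=0, Y2=0; observed Y1=0, Y2=0. Eliminates M1 stuck-at-1, M2 stuck-at-0.
Only M10 stuck-at-0 is consistent with every test.

M10 stuck-at-0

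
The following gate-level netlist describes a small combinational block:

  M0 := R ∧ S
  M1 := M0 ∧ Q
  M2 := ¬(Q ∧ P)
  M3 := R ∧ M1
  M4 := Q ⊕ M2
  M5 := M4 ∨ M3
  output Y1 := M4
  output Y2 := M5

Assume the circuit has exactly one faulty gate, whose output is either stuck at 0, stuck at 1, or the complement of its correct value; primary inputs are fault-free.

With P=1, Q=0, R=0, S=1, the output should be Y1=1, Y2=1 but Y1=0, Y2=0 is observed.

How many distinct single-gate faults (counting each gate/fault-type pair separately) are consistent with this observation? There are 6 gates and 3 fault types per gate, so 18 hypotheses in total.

4

Fault-free: M0=0, M1=0, M2=1, M3=0, M4=1, M5=1 → Y1=1, Y2=1. Observed Y1=0, Y2=0.
  M0: none of the 3 fault types match ✗
  M1: none of the 3 fault types match ✗
  M2: stuck-at-0, inverted output ✓; others ✗
  M3: none of the 3 fault types match ✗
  M4: stuck-at-0, inverted output ✓; others ✗
  M5: none of the 3 fault types match ✗
Consistent faults: {M2 stuck-at-0, M2 inverted output, M4 stuck-at-0, M4 inverted output} — 4 in all.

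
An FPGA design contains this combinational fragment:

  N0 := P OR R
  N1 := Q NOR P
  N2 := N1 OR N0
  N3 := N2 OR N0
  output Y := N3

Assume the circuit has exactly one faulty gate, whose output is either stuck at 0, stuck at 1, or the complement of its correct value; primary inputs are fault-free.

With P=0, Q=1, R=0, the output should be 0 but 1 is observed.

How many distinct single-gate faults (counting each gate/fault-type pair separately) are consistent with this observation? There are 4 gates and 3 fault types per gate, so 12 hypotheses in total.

8

Fault-free: N0=0, N1=0, N2=0, N3=0 → 0. Observed 1.
  N0 stuck-at-0: output 0 ✗
  N0 stuck-at-1: output 1 ✓
  N0 inverted output: output 1 ✓
  N1 stuck-at-0: output 0 ✗
  N1 stuck-at-1: output 1 ✓
  N1 inverted output: output 1 ✓
  N2 stuck-at-0: output 0 ✗
  N2 stuck-at-1: output 1 ✓
  N2 inverted output: output 1 ✓
  N3 stuck-at-0: output 0 ✗
  N3 stuck-at-1: output 1 ✓
  N3 inverted output: output 1 ✓
Consistent faults: {N0 stuck-at-1, N0 inverted output, N1 stuck-at-1, N1 inverted output, N2 stuck-at-1, N2 inverted output, N3 stuck-at-1, N3 inverted output} — 8 in all.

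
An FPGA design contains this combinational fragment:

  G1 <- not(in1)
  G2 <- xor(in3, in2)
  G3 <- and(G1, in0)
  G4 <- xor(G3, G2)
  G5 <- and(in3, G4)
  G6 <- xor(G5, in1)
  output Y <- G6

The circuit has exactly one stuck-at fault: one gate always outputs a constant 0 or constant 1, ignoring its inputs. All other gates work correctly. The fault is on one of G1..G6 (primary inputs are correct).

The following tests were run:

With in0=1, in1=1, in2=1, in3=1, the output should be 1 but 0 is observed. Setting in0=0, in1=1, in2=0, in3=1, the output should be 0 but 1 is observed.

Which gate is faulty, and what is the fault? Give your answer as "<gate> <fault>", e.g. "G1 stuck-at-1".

Fault-free values for test 1 (in0=1, in1=1, in2=1, in3=1): G1=0, G2=0, G3=0, G4=0, G5=0, G6=1, giving Y=1. Observed 0.
Test 1: faults giving observed 0 are {G1 stuck-at-1, G2 stuck-at-1, G3 stuck-at-1, G4 stuck-at-1, G5 stuck-at-1, G6 stuck-at-0}.
Test 2 (in0=0, in1=1, in2=0, in3=1): fault-free G1=0, G2=1, G3=0, G4=1, G5=1, G6=0 → 0; observed 1. Eliminates G1 stuck-at-1, G2 stuck-at-1, G4 stuck-at-1, G5 stuck-at-1, G6 stuck-at-0.
Only G3 stuck-at-1 is consistent with every test.

G3 stuck-at-1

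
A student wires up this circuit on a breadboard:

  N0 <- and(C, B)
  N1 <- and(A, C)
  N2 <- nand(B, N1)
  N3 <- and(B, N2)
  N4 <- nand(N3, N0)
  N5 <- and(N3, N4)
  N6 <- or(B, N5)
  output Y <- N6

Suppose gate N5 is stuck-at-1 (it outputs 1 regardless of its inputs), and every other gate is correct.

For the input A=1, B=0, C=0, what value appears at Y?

Propagate with N5 forced: N0=0, N1=0, N2=1, N3=0, N4=1, N5=1 [stuck-at-1], N6=1.
So Y = 1. (Without the fault it would be 0.)

1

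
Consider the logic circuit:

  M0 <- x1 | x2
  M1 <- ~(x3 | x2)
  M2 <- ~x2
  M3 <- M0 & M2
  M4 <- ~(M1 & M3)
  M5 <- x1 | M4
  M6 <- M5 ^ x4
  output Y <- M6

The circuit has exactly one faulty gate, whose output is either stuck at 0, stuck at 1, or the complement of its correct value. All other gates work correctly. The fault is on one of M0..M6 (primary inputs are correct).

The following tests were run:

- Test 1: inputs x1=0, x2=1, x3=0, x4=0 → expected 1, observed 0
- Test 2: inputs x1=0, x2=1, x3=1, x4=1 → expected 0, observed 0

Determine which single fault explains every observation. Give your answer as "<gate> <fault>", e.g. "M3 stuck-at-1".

Fault-free values for test 1 (x1=0, x2=1, x3=0, x4=0): M0=1, M1=0, M2=0, M3=0, M4=1, M5=1, M6=1, giving Y=1. Observed 0.
Test 1: faults giving observed 0 are {M4 stuck-at-0, M4 inverted output, M5 stuck-at-0, M5 inverted output, M6 stuck-at-0, M6 inverted output}.
Test 2 (x1=0, x2=1, x3=1, x4=1): fault-free M0=1, M1=0, M2=0, M3=0, M4=1, M5=1, M6=0 → 0; observed 0. Eliminates M4 stuck-at-0, M4 inverted output, M5 stuck-at-0, M5 inverted output, M6 inverted output.
Only M6 stuck-at-0 is consistent with every test.

M6 stuck-at-0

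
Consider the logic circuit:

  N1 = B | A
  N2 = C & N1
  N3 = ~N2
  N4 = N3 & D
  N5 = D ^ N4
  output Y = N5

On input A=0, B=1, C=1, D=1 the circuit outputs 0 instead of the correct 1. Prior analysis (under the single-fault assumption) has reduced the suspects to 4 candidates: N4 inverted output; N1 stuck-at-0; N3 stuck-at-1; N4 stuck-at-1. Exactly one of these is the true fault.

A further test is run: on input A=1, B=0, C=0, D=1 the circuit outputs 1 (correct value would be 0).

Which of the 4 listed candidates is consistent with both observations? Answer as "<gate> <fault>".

N4 inverted output

Evaluate each candidate on input A=1, B=0, C=0, D=1:
  N4 inverted output: N1=1, N2=0, N3=1, N4=0 [inverted output], N5=1 → 1 — matches
  N1 stuck-at-0: N1=0 [stuck-at-0], N2=0, N3=1, N4=1, N5=0 → 0 — eliminated
  N3 stuck-at-1: N1=1, N2=0, N3=1 [stuck-at-1], N4=1, N5=0 → 0 — eliminated
  N4 stuck-at-1: N1=1, N2=0, N3=1, N4=1 [stuck-at-1], N5=0 → 0 — eliminated
Only N4 inverted output reproduces the observed 1.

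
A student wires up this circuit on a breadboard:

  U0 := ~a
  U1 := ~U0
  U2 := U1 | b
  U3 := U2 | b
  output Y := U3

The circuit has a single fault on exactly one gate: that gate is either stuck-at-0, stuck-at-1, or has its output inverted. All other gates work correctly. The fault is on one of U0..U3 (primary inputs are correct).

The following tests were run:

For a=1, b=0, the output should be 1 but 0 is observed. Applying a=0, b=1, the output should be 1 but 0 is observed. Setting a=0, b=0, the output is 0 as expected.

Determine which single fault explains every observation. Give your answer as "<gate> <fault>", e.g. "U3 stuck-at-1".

U3 stuck-at-0

Fault-free values for test 1 (a=1, b=0): U0=0, U1=1, U2=1, U3=1, giving Y=1. Observed 0.
Test 1: faults giving observed 0 are {U0 stuck-at-1, U0 inverted output, U1 stuck-at-0, U1 inverted output, U2 stuck-at-0, U2 inverted output, U3 stuck-at-0, U3 inverted output}.
Test 2 (a=0, b=1): fault-free U0=1, U1=0, U2=1, U3=1 → 1; observed 0. Eliminates U0 stuck-at-1, U0 inverted output, U1 stuck-at-0, U1 inverted output, U2 stuck-at-0, U2 inverted output.
Test 3 (a=0, b=0): fault-free U0=1, U1=0, U2=0, U3=0 → 0; observed 0. Eliminates U3 inverted output.
Only U3 stuck-at-0 is consistent with every test.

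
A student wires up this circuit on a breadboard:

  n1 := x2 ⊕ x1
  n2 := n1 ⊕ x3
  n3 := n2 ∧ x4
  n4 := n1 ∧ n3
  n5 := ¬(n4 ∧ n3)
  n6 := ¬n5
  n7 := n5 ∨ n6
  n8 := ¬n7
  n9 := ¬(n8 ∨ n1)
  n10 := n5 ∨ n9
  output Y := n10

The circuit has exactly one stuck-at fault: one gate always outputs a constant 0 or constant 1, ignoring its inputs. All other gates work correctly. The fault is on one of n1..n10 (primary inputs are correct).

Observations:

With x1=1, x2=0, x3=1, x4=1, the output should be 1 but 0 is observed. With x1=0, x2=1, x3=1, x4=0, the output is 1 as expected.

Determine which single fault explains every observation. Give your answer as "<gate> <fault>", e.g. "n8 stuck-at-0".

Fault-free values for test 1 (x1=1, x2=0, x3=1, x4=1): n1=1, n2=0, n3=0, n4=0, n5=1, n6=0, n7=1, n8=0, n9=0, n10=1, giving Y=1. Observed 0.
Test 1: faults giving observed 0 are {n2 stuck-at-1, n3 stuck-at-1, n5 stuck-at-0, n10 stuck-at-0}.
Test 2 (x1=0, x2=1, x3=1, x4=0): fault-free n1=1, n2=0, n3=0, n4=0, n5=1, n6=0, n7=1, n8=0, n9=0, n10=1 → 1; observed 1. Eliminates n3 stuck-at-1, n5 stuck-at-0, n10 stuck-at-0.
Only n2 stuck-at-1 is consistent with every test.

n2 stuck-at-1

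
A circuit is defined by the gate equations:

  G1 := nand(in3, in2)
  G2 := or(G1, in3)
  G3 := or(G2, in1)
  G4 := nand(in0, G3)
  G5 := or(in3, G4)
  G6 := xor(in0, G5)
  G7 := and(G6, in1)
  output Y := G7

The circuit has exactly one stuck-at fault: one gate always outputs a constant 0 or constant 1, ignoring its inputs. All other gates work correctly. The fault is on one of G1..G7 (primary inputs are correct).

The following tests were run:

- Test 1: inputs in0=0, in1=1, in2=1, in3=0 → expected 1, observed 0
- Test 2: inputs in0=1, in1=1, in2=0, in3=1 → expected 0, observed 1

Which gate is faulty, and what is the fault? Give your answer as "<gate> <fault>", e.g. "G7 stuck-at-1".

G5 stuck-at-0

Fault-free values for test 1 (in0=0, in1=1, in2=1, in3=0): G1=1, G2=1, G3=1, G4=1, G5=1, G6=1, G7=1, giving Y=1. Observed 0.
Test 1: faults giving observed 0 are {G4 stuck-at-0, G5 stuck-at-0, G6 stuck-at-0, G7 stuck-at-0}.
Test 2 (in0=1, in1=1, in2=0, in3=1): fault-free G1=1, G2=1, G3=1, G4=0, G5=1, G6=0, G7=0 → 0; observed 1. Eliminates G4 stuck-at-0, G6 stuck-at-0, G7 stuck-at-0.
Only G5 stuck-at-0 is consistent with every test.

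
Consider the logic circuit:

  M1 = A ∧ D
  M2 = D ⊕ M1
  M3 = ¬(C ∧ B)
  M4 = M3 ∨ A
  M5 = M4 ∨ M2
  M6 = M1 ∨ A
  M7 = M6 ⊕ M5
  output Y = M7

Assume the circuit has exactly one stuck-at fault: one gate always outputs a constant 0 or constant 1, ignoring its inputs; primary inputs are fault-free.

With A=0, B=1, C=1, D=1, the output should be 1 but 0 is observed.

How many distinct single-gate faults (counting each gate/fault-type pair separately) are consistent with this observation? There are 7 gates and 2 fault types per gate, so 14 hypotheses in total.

Fault-free: M1=0, M2=1, M3=0, M4=0, M5=1, M6=0, M7=1 → 1. Observed 0.
  M1 stuck-at-0: output 1 ✗
  M1 stuck-at-1: output 1 ✗
  M2 stuck-at-0: output 0 ✓
  M2 stuck-at-1: output 1 ✗
  M3 stuck-at-0: output 1 ✗
  M3 stuck-at-1: output 1 ✗
  M4 stuck-at-0: output 1 ✗
  M4 stuck-at-1: output 1 ✗
  M5 stuck-at-0: output 0 ✓
  M5 stuck-at-1: output 1 ✗
  M6 stuck-at-0: output 1 ✗
  M6 stuck-at-1: output 0 ✓
  M7 stuck-at-0: output 0 ✓
  M7 stuck-at-1: output 1 ✗
Consistent faults: {M2 stuck-at-0, M5 stuck-at-0, M6 stuck-at-1, M7 stuck-at-0} — 4 in all.

4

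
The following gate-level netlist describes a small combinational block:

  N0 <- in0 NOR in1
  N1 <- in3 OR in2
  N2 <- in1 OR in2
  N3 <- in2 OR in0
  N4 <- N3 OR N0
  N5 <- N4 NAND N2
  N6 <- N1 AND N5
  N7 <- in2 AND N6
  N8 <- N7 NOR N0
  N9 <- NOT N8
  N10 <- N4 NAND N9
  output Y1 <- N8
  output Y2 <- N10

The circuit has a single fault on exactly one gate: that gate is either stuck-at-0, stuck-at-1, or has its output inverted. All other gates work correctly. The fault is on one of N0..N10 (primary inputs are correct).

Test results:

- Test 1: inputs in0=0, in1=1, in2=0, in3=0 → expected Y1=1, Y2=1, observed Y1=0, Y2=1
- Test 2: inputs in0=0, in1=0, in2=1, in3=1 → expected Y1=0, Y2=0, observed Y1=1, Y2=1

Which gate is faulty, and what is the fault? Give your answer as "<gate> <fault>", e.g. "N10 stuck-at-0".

N8 inverted output

Fault-free values for test 1 (in0=0, in1=1, in2=0, in3=0): N0=0, N1=0, N2=1, N3=0, N4=0, N5=1, N6=0, N7=0, N8=1, N9=0, N10=1, giving Y1=1, Y2=1. Observed Y1=0, Y2=1.
Test 1: faults giving observed Y1=0, Y2=1 are {N7 stuck-at-1, N7 inverted output, N8 stuck-at-0, N8 inverted output}.
Test 2 (in0=0, in1=0, in2=1, in3=1): fault-free N0=1, N1=1, N2=1, N3=1, N4=1, N5=0, N6=0, N7=0, N8=0, N9=1, N10=0 → Y1=0, Y2=0; observed Y1=1, Y2=1. Eliminates N7 stuck-at-1, N7 inverted output, N8 stuck-at-0.
Only N8 inverted output is consistent with every test.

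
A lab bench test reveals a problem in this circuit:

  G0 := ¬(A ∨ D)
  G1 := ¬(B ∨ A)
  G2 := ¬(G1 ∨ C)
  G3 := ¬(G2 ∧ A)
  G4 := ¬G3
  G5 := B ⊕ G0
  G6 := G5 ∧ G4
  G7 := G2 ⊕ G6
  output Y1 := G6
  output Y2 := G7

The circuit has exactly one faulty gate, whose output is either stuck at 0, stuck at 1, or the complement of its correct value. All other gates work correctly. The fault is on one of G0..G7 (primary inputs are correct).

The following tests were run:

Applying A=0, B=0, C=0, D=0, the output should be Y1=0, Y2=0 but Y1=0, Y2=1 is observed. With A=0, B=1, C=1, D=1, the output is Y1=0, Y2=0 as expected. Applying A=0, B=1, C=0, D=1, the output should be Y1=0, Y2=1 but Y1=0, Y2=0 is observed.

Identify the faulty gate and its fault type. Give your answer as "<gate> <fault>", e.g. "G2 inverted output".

G1 inverted output

Fault-free values for test 1 (A=0, B=0, C=0, D=0): G0=1, G1=1, G2=0, G3=1, G4=0, G5=1, G6=0, G7=0, giving Y1=0, Y2=0. Observed Y1=0, Y2=1.
Test 1: faults giving observed Y1=0, Y2=1 are {G1 stuck-at-0, G1 inverted output, G2 stuck-at-1, G2 inverted output, G7 stuck-at-1, G7 inverted output}.
Test 2 (A=0, B=1, C=1, D=1): fault-free G0=0, G1=0, G2=0, G3=1, G4=0, G5=1, G6=0, G7=0 → Y1=0, Y2=0; observed Y1=0, Y2=0. Eliminates G2 stuck-at-1, G2 inverted output, G7 stuck-at-1, G7 inverted output.
Test 3 (A=0, B=1, C=0, D=1): fault-free G0=0, G1=0, G2=1, G3=1, G4=0, G5=1, G6=0, G7=1 → Y1=0, Y2=1; observed Y1=0, Y2=0. Eliminates G1 stuck-at-0.
Only G1 inverted output is consistent with every test.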